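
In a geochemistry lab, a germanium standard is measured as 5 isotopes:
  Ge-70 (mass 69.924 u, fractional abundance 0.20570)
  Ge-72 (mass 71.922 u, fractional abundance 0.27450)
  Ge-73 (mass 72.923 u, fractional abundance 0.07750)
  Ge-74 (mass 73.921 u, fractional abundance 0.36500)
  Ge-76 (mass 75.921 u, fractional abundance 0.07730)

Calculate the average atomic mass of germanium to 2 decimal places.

72.63 u

Average mass = Σ (abundance × isotope mass) = 0.20570 × 69.924 + 0.27450 × 71.922 + 0.07750 × 72.923 + 0.36500 × 73.921 + 0.07730 × 75.921
= 14.3834 + 19.7426 + 5.6515 + 26.9812 + 5.8687 = 72.6274 u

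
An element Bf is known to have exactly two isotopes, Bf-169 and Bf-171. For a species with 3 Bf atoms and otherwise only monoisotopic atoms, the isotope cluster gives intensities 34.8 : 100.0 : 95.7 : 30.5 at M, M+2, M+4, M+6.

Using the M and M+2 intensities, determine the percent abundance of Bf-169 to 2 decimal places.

51.08%

If p is the fraction of Bf that is Bf-169, then I(M+2)/I(M) = [C(3,1)·p^2·(1−p)] / p^3 = 3·(1−p)/p = 100.0/34.8 = 2.8736
(1−p)/p = 2.8736/3 = 0.9579  ⇒  p = 1/(1 + 0.9579) = 0.5108
Bf-169: 51.08%, Bf-171: 48.92%.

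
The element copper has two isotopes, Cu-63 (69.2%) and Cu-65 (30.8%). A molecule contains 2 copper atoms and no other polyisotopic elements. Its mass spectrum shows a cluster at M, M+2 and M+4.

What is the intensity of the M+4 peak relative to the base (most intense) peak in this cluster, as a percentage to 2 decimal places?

19.81%

Term probabilities: M 0.4789, M+2 0.4263, M+4 0.0949. Base peak = M.
P(M) = C(2,0) × 0.692^2 × 0.308^0 = 1 × 0.478864 × 1.0000 = 0.478864 (base)
P(M+4) = C(2,2) × 0.692^0 × 0.308^2 = 1 × 1.0000 × 0.094864 = 0.094864
Relative intensity = 0.094864 / 0.478864 × 100 = 19.81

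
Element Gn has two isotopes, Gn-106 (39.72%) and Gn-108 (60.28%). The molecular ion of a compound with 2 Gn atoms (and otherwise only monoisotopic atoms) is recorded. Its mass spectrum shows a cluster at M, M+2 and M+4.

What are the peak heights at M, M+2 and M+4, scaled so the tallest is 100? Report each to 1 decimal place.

32.9 : 100.0 : 75.9

Each Gn atom is independently Gn-106 (p = 0.3972) or Gn-108 (q = 0.6028); the cluster is the binomial expansion (p + q)^2.
P(M) = 0.3972^2 = 0.157768
P(M+2) = 2 × 0.3972^1 × 0.6028^1 = 0.478864
P(M+4) = 0.6028^2 = 0.363368
The M+2 peak is largest (0.478864); scaling to 100 gives 32.9 : 100.0 : 75.9.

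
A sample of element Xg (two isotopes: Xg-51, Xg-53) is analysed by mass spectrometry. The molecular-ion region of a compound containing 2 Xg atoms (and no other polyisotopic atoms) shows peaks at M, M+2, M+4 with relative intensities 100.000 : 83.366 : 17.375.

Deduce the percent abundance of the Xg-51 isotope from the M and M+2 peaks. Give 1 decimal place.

Let p = fractional abundance of Xg-51. I(M+2)/I(M) = [C(2,1)·p^1·(1−p)] / p^2 = 2·(1−p)/p = 83.366/100.000 = 0.8337
(1−p)/p = 0.8337/2 = 0.4168  ⇒  p = 1/(1 + 0.4168) = 0.7058
Xg-51: 70.6%, Xg-53: 29.4%.

70.6%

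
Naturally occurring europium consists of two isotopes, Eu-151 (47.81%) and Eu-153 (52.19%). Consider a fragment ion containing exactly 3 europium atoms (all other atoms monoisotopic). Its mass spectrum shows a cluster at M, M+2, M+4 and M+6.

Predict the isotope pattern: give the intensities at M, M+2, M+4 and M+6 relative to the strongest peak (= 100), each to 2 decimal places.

27.97 : 91.61 : 100.00 : 36.39

Expanding (0.4781 + 0.5219)^3:
P(M) = 0.4781^3 = 0.109284
P(M+2) = 3 × 0.4781^2 × 0.5219^1 = 0.357887
P(M+4) = 3 × 0.4781^1 × 0.5219^2 = 0.390674
P(M+6) = 0.5219^3 = 0.142155
The M+4 peak is largest (0.390674); scaling to 100 gives 27.97 : 91.61 : 100.00 : 36.39.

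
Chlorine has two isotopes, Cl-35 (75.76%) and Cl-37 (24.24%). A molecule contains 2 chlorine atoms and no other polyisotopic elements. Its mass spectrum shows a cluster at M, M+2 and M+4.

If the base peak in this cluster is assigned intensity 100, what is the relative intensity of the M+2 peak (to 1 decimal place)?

64.0

(0.7576 + 0.2424)^2 gives M 0.5740, M+2 0.3673, M+4 0.0588; the largest is M.
P(M) = C(2,0) × 0.7576^2 × 0.2424^0 = 1 × 0.57395776 × 1.0000 = 0.573958 (base)
P(M+2) = C(2,1) × 0.7576^1 × 0.2424^1 = 2 × 0.7576 × 0.2424 = 0.367284
Relative intensity = 0.367284 / 0.573958 × 100 = 64.0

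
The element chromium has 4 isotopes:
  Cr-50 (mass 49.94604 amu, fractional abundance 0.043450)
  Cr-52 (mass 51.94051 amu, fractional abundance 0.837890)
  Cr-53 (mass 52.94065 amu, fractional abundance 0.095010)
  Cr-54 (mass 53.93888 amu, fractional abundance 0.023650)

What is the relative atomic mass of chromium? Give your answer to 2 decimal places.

Ar = Σ fᵢ·mᵢ = 0.043450 × 49.94604 + 0.837890 × 51.94051 + 0.095010 × 52.94065 + 0.023650 × 53.93888
= 2.170155 + 43.520434 + 5.029891 + 1.275655 = 51.996135 amu

52.00 amu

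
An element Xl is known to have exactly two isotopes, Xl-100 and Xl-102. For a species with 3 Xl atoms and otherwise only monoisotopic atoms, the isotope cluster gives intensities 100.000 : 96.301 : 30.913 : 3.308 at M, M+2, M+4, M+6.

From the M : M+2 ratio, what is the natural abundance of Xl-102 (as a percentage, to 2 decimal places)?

Write p for the Xl-100 fraction. I(M+2)/I(M) = [C(3,1)·p^2·(1−p)] / p^3 = 3·(1−p)/p = 96.301/100.000 = 0.9630
(1−p)/p = 0.9630/3 = 0.3210  ⇒  p = 1/(1 + 0.3210) = 0.7570
Xl-100: 75.70%, Xl-102: 24.30%.

24.30%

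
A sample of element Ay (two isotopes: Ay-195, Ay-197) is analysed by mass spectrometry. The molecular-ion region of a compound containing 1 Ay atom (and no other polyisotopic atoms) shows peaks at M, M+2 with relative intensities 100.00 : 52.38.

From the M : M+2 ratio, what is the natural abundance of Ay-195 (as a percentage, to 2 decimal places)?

65.63%

Let p = fractional abundance of Ay-195. I(M+2)/I(M) = [C(1,1)·p^0·(1−p)] / p^1 = 1·(1−p)/p = 52.38/100.00 = 0.5238
(1−p)/p = 0.5238/1 = 0.5238  ⇒  p = 1/(1 + 0.5238) = 0.6563
Ay-195: 65.63%, Ay-197: 34.37%.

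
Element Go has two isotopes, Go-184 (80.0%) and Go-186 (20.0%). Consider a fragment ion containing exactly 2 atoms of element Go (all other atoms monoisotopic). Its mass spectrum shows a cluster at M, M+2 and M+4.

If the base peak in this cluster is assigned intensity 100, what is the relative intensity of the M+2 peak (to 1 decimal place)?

Term probabilities: M 0.6400, M+2 0.3200, M+4 0.0400. Base peak = M.
P(M) = C(2,0) × 0.800^2 × 0.200^0 = 1 × 0.6400 × 1.0000 = 0.640000 (base)
P(M+2) = C(2,1) × 0.800^1 × 0.200^1 = 2 × 0.8000 × 0.2000 = 0.320000
Relative intensity = 0.320000 / 0.640000 × 100 = 50.0

50.0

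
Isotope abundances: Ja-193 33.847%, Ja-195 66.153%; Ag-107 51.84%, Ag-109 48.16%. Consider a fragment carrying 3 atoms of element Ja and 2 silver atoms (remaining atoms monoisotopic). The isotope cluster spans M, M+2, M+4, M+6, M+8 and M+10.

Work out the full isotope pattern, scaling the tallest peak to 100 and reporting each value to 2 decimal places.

2.96 : 22.83 : 68.65 : 100.00 : 70.26 : 19.05

Element Ja pattern (n=3): 0.03877578 : 0.22735848 : 0.4443657 : 0.28950004
Silver pattern (n=2): 0.26873856 : 0.49932288 : 0.23193856
Convolve the two distributions (both contribute in 2-u steps):
  M: 0.03877578×0.26873856 = 0.010421
  M+2: 0.03877578×0.49932288 + 0.22735848×0.26873856 = 0.080462
  M+4: 0.03877578×0.23193856 + 0.22735848×0.49932288 + 0.4443657×0.26873856 = 0.241937
  M+6: 0.22735848×0.23193856 + 0.4443657×0.49932288 + 0.28950004×0.26873856 = 0.352415
  M+8: 0.4443657×0.23193856 + 0.28950004×0.49932288 = 0.247620
  M+10: 0.28950004×0.23193856 = 0.067146
Scale to base peak (0.352415) = 100: 2.96 : 22.83 : 68.65 : 100.00 : 70.26 : 19.05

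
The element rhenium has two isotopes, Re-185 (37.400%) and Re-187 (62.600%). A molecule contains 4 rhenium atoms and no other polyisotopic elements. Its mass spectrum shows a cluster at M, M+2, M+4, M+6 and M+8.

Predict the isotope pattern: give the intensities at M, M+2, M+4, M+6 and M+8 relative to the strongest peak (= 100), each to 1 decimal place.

Expanding (0.37400 + 0.62600)^4:
P(M) = 0.37400^4 = 0.019565
P(M+2) = 4 × 0.37400^3 × 0.62600^1 = 0.130993
P(M+4) = 6 × 0.37400^2 × 0.62600^2 = 0.328884
P(M+6) = 4 × 0.37400^1 × 0.62600^3 = 0.366990
P(M+8) = 0.62600^4 = 0.153567
The M+6 peak is largest (0.366990); scaling to 100 gives 5.3 : 35.7 : 89.6 : 100.0 : 41.8.

5.3 : 35.7 : 89.6 : 100.0 : 41.8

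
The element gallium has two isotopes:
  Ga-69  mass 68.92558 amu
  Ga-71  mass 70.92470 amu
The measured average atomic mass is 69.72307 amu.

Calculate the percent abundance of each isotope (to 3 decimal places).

Ga-69: 60.108%, Ga-71: 39.892%

With x = fraction of Ga-69 (so Ga-71 is 1 − x):
68.92558·x + 70.92470·(1 − x) = 69.72307
(68.92558 − 70.92470)·x = 69.72307 − 70.92470
x = -1.20163 / -1.99912 = 0.60108 → 60.108% Ga-69, 39.892% Ga-71.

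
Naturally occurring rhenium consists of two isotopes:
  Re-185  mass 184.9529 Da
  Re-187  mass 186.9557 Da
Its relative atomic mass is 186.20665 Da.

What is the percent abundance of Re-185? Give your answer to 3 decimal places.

37.400%

Let x be the fractional abundance of Re-185; then Re-187 has abundance 1 − x.
184.9529·x + 186.9557·(1 − x) = 186.20665
(184.9529 − 186.9557)·x = 186.20665 − 186.9557
x = -0.74905 / -2.0028 = 0.37400 → 37.400% Re-185, 62.600% Re-187.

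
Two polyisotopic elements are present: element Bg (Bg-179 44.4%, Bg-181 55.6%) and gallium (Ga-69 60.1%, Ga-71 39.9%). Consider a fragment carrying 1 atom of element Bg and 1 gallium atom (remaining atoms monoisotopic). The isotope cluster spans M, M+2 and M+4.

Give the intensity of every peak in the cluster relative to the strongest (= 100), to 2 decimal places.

Element Bg pattern (n=1): 0.4440 : 0.5560
Gallium pattern (n=1): 0.6010 : 0.3990
Convolve the two distributions (both contribute in 2-u steps):
  M: 0.4440×0.6010 = 0.266844
  M+2: 0.4440×0.3990 + 0.5560×0.6010 = 0.511312
  M+4: 0.5560×0.3990 = 0.221844
Scale to base peak (0.511312) = 100: 52.19 : 100.00 : 43.39

52.19 : 100.00 : 43.39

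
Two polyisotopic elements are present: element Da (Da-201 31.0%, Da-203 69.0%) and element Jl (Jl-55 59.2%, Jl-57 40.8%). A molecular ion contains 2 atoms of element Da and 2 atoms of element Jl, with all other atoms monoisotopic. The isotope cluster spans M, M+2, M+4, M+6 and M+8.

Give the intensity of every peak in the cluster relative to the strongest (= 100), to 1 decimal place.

8.6 : 50.4 : 100.0 : 77.3 : 20.3

Element Da pattern (n=2): 0.0961 : 0.4278 : 0.4761
Element Jl pattern (n=2): 0.350464 : 0.483072 : 0.166464
Convolve the two distributions (both contribute in 2-u steps):
  M: 0.0961×0.350464 = 0.033680
  M+2: 0.0961×0.483072 + 0.4278×0.350464 = 0.196352
  M+4: 0.0961×0.166464 + 0.4278×0.483072 + 0.4761×0.350464 = 0.389511
  M+6: 0.4278×0.166464 + 0.4761×0.483072 = 0.301204
  M+8: 0.4761×0.166464 = 0.079254
Scale to base peak (0.389511) = 100: 8.6 : 50.4 : 100.0 : 77.3 : 20.3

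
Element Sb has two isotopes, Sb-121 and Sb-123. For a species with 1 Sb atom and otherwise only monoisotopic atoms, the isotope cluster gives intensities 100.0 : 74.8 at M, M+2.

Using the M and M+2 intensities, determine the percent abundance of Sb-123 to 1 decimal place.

42.8%

Let p = fractional abundance of Sb-121. I(M+2)/I(M) = [C(1,1)·p^0·(1−p)] / p^1 = 1·(1−p)/p = 74.8/100.0 = 0.7480
(1−p)/p = 0.7480/1 = 0.7480  ⇒  p = 1/(1 + 0.7480) = 0.5721
Sb-121: 57.2%, Sb-123: 42.8%.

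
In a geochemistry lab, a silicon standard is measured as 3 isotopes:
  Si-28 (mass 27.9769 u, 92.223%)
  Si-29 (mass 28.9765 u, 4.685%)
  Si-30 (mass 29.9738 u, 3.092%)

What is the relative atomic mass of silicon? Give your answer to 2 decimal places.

Ar = Σ fᵢ·mᵢ = 0.92223 × 27.9769 + 0.04685 × 28.9765 + 0.03092 × 29.9738
= 25.80114 + 1.35755 + 0.92679 = 28.08548 u

28.09 u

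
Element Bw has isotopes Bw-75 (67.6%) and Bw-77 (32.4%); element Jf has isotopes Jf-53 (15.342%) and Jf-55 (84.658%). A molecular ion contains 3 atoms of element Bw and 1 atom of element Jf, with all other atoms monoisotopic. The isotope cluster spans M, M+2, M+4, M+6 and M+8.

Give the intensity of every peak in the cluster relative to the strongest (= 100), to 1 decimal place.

11.6 : 80.7 : 100.0 : 45.4 : 7.0

Element Bw pattern (n=3): 0.30891578 : 0.44418067 : 0.21289133 : 0.03401222
Element Jf pattern (n=1): 0.15342 : 0.84658
Convolve the two distributions (both contribute in 2-u steps):
  M: 0.30891578×0.15342 = 0.047394
  M+2: 0.30891578×0.84658 + 0.44418067×0.15342 = 0.329668
  M+4: 0.44418067×0.84658 + 0.21289133×0.15342 = 0.408696
  M+6: 0.21289133×0.84658 + 0.03401222×0.15342 = 0.185448
  M+8: 0.03401222×0.84658 = 0.028794
Scale to base peak (0.408696) = 100: 11.6 : 80.7 : 100.0 : 45.4 : 7.0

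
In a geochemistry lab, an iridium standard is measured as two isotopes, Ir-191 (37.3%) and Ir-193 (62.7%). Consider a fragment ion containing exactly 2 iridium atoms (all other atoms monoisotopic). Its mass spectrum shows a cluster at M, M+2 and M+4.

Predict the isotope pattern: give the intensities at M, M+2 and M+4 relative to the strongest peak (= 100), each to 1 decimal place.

The 2 Ir atoms are independent, so intensities follow the terms of (0.373 + 0.627)^2.
P(M) = 0.373^2 = 0.139129
P(M+2) = 2 × 0.373^1 × 0.627^1 = 0.467742
P(M+4) = 0.627^2 = 0.393129
The M+2 peak is largest (0.467742); scaling to 100 gives 29.7 : 100.0 : 84.0.

29.7 : 100.0 : 84.0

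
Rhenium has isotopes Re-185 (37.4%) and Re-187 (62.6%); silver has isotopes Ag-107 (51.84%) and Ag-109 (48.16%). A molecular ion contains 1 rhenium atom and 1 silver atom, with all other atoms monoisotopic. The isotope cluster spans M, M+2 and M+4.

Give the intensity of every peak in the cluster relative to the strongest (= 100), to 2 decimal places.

38.42 : 100.00 : 59.74

Rhenium pattern (n=1): 0.3740 : 0.6260
Silver pattern (n=1): 0.5184 : 0.4816
Convolve the two distributions (both contribute in 2-u steps):
  M: 0.3740×0.5184 = 0.193882
  M+2: 0.3740×0.4816 + 0.6260×0.5184 = 0.504637
  M+4: 0.6260×0.4816 = 0.301482
Scale to base peak (0.504637) = 100: 38.42 : 100.00 : 59.74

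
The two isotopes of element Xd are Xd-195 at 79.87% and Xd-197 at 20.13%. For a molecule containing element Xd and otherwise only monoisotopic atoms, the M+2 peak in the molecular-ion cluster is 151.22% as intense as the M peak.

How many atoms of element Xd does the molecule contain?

The M+2/M ratio from n Xd atoms is n · q/p = n · 0.2013/0.7987.
n = 1.5122 × 0.7987/0.2013 = 6.00 ≈ 6

6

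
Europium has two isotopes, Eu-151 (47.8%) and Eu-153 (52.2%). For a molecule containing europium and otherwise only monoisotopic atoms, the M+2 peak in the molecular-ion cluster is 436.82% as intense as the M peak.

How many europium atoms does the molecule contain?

4

For n independent Eu atoms, I(M+2)/I(M) = n · (abundance Eu-153) / (abundance Eu-151) = n · 0.522/0.478.
n = 4.3682 × 0.478/0.522 = 4.00 ≈ 4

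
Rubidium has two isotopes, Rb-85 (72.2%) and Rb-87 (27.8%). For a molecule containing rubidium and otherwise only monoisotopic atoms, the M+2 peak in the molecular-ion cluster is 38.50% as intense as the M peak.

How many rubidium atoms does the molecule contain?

1

The M+2/M ratio from n Rb atoms is n · q/p = n · 0.278/0.722.
n = 0.3850 × 0.722/0.278 = 1.00 ≈ 1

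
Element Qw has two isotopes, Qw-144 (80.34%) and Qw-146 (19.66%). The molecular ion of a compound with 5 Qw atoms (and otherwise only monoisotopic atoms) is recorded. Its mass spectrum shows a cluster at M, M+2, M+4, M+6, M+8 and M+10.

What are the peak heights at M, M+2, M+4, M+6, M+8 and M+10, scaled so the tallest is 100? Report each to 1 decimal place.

81.7 : 100.0 : 48.9 : 12.0 : 1.5 : 0.1

Expanding (0.8034 + 0.1966)^5:
P(M) = 0.8034^5 = 0.334703
P(M+2) = 5 × 0.8034^4 × 0.1966^1 = 0.409525
P(M+4) = 10 × 0.8034^3 × 0.1966^2 = 0.200430
P(M+6) = 10 × 0.8034^2 × 0.1966^3 = 0.049047
P(M+8) = 5 × 0.8034^1 × 0.1966^4 = 0.006001
P(M+10) = 0.1966^5 = 0.000294
The M+2 peak is largest (0.409525); scaling to 100 gives 81.7 : 100.0 : 48.9 : 12.0 : 1.5 : 0.1.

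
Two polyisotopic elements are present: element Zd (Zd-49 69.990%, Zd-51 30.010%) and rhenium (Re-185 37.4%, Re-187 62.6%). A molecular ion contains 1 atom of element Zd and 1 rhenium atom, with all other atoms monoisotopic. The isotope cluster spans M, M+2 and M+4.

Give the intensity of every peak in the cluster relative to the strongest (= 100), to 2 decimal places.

Element Zd pattern (n=1): 0.6999 : 0.3001
Rhenium pattern (n=1): 0.3740 : 0.6260
Convolve the two distributions (both contribute in 2-u steps):
  M: 0.6999×0.3740 = 0.261763
  M+2: 0.6999×0.6260 + 0.3001×0.3740 = 0.550375
  M+4: 0.3001×0.6260 = 0.187863
Scale to base peak (0.550375) = 100: 47.56 : 100.00 : 34.13

47.56 : 100.00 : 34.13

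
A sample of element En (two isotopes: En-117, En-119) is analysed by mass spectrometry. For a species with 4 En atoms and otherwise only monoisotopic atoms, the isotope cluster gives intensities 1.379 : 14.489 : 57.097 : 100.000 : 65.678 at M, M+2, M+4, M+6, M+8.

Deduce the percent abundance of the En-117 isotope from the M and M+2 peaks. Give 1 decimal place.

27.6%

Let p = fractional abundance of En-117. I(M+2)/I(M) = [C(4,1)·p^3·(1−p)] / p^4 = 4·(1−p)/p = 14.489/1.379 = 10.5069
(1−p)/p = 10.5069/4 = 2.6267  ⇒  p = 1/(1 + 2.6267) = 0.2757
En-117: 27.6%, En-119: 72.4%.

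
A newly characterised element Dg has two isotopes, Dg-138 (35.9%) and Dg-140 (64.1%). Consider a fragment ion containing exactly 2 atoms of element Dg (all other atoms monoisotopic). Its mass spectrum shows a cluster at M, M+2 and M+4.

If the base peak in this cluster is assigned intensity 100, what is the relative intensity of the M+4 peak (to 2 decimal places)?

(0.359 + 0.641)^2 gives M 0.1289, M+2 0.4602, M+4 0.4109; the largest is M+2.
P(M+2) = C(2,1) × 0.359^1 × 0.641^1 = 2 × 0.3590 × 0.6410 = 0.460238 (base)
P(M+4) = C(2,2) × 0.359^0 × 0.641^2 = 1 × 1.0000 × 0.410881 = 0.410881
Relative intensity = 0.410881 / 0.460238 × 100 = 89.28

89.28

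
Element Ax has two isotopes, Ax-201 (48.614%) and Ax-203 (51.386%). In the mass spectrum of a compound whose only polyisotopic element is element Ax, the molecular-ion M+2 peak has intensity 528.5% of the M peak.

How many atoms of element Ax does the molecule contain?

5

For n independent Ax atoms, I(M+2)/I(M) = n · (abundance Ax-203) / (abundance Ax-201) = n · 0.51386/0.48614.
n = 5.285 × 0.48614/0.51386 = 5.00 ≈ 5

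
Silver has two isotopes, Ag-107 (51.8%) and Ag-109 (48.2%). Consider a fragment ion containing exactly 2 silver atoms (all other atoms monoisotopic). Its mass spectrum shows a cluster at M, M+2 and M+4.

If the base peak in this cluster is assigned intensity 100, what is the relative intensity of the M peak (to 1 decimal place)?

53.7

Term probabilities: M 0.2683, M+2 0.4994, M+4 0.2323. Base peak = M+2.
P(M+2) = C(2,1) × 0.518^1 × 0.482^1 = 2 × 0.5180 × 0.4820 = 0.499352 (base)
P(M) = C(2,0) × 0.518^2 × 0.482^0 = 1 × 0.268324 × 1.0000 = 0.268324
Relative intensity = 0.268324 / 0.499352 × 100 = 53.7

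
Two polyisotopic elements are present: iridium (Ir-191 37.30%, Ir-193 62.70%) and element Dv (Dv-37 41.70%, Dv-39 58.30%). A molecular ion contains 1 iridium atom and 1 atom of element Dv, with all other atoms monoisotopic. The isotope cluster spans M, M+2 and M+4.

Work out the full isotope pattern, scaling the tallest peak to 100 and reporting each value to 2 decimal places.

32.48 : 100.00 : 76.33

Iridium pattern (n=1): 0.3730 : 0.6270
Element Dv pattern (n=1): 0.4170 : 0.5830
Convolve the two distributions (both contribute in 2-u steps):
  M: 0.3730×0.4170 = 0.155541
  M+2: 0.3730×0.5830 + 0.6270×0.4170 = 0.478918
  M+4: 0.6270×0.5830 = 0.365541
Scale to base peak (0.478918) = 100: 32.48 : 100.00 : 76.33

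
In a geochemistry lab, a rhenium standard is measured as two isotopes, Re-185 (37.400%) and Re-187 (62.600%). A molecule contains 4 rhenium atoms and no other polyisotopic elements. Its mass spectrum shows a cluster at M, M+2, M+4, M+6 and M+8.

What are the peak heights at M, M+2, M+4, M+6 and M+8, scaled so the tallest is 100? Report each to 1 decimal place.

Each Re atom is independently Re-185 (p = 0.37400) or Re-187 (q = 0.62600); the cluster is the binomial expansion (p + q)^4.
P(M) = 0.37400^4 = 0.019565
P(M+2) = 4 × 0.37400^3 × 0.62600^1 = 0.130993
P(M+4) = 6 × 0.37400^2 × 0.62600^2 = 0.328884
P(M+6) = 4 × 0.37400^1 × 0.62600^3 = 0.366990
P(M+8) = 0.62600^4 = 0.153567
The M+6 peak is largest (0.366990); scaling to 100 gives 5.3 : 35.7 : 89.6 : 100.0 : 41.8.

5.3 : 35.7 : 89.6 : 100.0 : 41.8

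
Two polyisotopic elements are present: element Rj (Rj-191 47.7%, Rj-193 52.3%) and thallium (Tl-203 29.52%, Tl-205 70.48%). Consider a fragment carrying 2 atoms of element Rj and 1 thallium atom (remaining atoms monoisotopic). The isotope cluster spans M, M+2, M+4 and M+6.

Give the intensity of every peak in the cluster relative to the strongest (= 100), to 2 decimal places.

Element Rj pattern (n=2): 0.227529 : 0.498942 : 0.273529
Thallium pattern (n=1): 0.2952 : 0.7048
Convolve the two distributions (both contribute in 2-u steps):
  M: 0.227529×0.2952 = 0.067167
  M+2: 0.227529×0.7048 + 0.498942×0.2952 = 0.307650
  M+4: 0.498942×0.7048 + 0.273529×0.2952 = 0.432400
  M+6: 0.273529×0.7048 = 0.192783
Scale to base peak (0.432400) = 100: 15.53 : 71.15 : 100.00 : 44.58

15.53 : 71.15 : 100.00 : 44.58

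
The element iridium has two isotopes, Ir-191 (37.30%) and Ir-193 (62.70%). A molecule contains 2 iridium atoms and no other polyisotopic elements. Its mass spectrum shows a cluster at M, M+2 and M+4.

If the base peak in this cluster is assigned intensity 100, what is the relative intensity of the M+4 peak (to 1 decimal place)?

Binomial terms of (0.3730 + 0.6270)^2: M 0.1391, M+2 0.4677, M+4 0.3931 → M+2 is the base peak.
P(M+2) = C(2,1) × 0.3730^1 × 0.6270^1 = 2 × 0.3730 × 0.6270 = 0.467742 (base)
P(M+4) = C(2,2) × 0.3730^0 × 0.6270^2 = 1 × 1.0000 × 0.393129 = 0.393129
Relative intensity = 0.393129 / 0.467742 × 100 = 84.0

84.0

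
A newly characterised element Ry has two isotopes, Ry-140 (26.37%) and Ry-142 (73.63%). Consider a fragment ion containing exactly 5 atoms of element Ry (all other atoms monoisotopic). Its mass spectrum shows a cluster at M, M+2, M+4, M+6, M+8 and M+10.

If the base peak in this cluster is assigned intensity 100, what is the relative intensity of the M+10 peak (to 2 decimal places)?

55.84

(0.2637 + 0.7363)^5 gives M 0.0013, M+2 0.0178, M+4 0.0994, M+6 0.2776, M+8 0.3875, M+10 0.2164; the largest is M+8.
P(M+8) = C(5,4) × 0.2637^1 × 0.7363^4 = 5 × 0.2637 × 0.29391327 = 0.387525 (base)
P(M+10) = C(5,5) × 0.2637^0 × 0.7363^5 = 1 × 1.0000 × 0.21640834 = 0.216408
Relative intensity = 0.216408 / 0.387525 × 100 = 55.84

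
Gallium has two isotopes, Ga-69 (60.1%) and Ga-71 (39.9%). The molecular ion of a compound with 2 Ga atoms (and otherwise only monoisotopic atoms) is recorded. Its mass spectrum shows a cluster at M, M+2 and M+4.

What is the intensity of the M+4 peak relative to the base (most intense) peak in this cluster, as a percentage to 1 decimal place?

Term probabilities: M 0.3612, M+2 0.4796, M+4 0.1592. Base peak = M+2.
P(M+2) = C(2,1) × 0.601^1 × 0.399^1 = 2 × 0.6010 × 0.3990 = 0.479598 (base)
P(M+4) = C(2,2) × 0.601^0 × 0.399^2 = 1 × 1.0000 × 0.159201 = 0.159201
Relative intensity = 0.159201 / 0.479598 × 100 = 33.2

33.2%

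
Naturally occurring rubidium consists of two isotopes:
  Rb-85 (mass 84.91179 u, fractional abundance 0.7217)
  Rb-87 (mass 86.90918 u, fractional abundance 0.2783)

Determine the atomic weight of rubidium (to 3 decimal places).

Average mass = Σ (abundance × isotope mass) = 0.7217 × 84.91179 + 0.2783 × 86.90918
= 61.280839 + 24.186825 = 85.467664 u

85.468 u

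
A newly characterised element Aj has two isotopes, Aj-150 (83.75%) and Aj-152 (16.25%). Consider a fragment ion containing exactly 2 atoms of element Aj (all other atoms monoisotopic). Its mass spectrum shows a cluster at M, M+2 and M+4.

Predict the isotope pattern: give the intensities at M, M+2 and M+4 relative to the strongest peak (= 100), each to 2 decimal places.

Expanding (0.8375 + 0.1625)^2:
P(M) = 0.8375^2 = 0.701406
P(M+2) = 2 × 0.8375^1 × 0.1625^1 = 0.272187
P(M+4) = 0.1625^2 = 0.026406
The M peak is largest (0.701406); scaling to 100 gives 100.00 : 38.81 : 3.76.

100.00 : 38.81 : 3.76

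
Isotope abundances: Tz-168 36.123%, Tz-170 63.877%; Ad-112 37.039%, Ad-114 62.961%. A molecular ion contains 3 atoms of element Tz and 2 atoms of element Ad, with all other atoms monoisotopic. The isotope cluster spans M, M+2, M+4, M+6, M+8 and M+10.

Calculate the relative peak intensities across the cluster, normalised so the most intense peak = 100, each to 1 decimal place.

Element Tz pattern (n=3): 0.04713586 : 0.25005376 : 0.4421749 : 0.26063548
Element Ad pattern (n=2): 0.13718875 : 0.4664025 : 0.39640875
Convolve the two distributions (both contribute in 2-u steps):
  M: 0.04713586×0.13718875 = 0.006467
  M+2: 0.04713586×0.4664025 + 0.25005376×0.13718875 = 0.056289
  M+4: 0.04713586×0.39640875 + 0.25005376×0.4664025 + 0.4421749×0.13718875 = 0.195972
  M+6: 0.25005376×0.39640875 + 0.4421749×0.4664025 + 0.26063548×0.13718875 = 0.341111
  M+8: 0.4421749×0.39640875 + 0.26063548×0.4664025 = 0.296843
  M+10: 0.26063548×0.39640875 = 0.103318
Scale to base peak (0.341111) = 100: 1.9 : 16.5 : 57.5 : 100.0 : 87.0 : 30.3

1.9 : 16.5 : 57.5 : 100.0 : 87.0 : 30.3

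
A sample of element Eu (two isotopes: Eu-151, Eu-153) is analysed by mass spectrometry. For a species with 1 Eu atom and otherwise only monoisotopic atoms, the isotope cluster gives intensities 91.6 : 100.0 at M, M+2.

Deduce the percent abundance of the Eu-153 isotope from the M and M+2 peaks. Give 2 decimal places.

52.19%

Let p = fractional abundance of Eu-151. I(M+2)/I(M) = [C(1,1)·p^0·(1−p)] / p^1 = 1·(1−p)/p = 100.0/91.6 = 1.0917
(1−p)/p = 1.0917/1 = 1.0917  ⇒  p = 1/(1 + 1.0917) = 0.4781
Eu-151: 47.81%, Eu-153: 52.19%.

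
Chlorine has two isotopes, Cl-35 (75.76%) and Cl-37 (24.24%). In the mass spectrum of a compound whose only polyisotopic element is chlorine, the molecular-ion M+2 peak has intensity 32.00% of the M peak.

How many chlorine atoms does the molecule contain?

1

For n independent Cl atoms, I(M+2)/I(M) = n · (abundance Cl-37) / (abundance Cl-35) = n · 0.2424/0.7576.
n = 0.3200 × 0.7576/0.2424 = 1.00 ≈ 1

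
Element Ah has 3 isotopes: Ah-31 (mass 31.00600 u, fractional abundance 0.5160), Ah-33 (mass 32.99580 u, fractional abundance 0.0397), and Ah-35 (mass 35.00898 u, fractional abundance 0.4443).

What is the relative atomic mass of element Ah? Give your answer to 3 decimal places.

Weight each isotope mass by its fractional abundance: 0.5160 × 31.00600 + 0.0397 × 32.99580 + 0.4443 × 35.00898
= 15.999096 + 1.309933 + 15.554490 = 32.863519 u

32.864 u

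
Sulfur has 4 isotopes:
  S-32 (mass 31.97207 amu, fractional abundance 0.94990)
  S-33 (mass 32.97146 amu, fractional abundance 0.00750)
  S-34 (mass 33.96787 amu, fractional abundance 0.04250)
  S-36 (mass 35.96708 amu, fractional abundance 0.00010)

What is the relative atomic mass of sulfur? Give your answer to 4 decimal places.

Weight each isotope mass by its fractional abundance: 0.94990 × 31.97207 + 0.00750 × 32.97146 + 0.04250 × 33.96787 + 0.00010 × 35.96708
= 30.370269 + 0.247286 + 1.443634 + 0.003597 = 32.064786 amu

32.0648 amu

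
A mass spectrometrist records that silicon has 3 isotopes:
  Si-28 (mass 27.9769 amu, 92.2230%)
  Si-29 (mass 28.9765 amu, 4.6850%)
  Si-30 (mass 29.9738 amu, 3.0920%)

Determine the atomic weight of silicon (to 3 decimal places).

28.085 amu

Ar = Σ fᵢ·mᵢ = 0.922230 × 27.9769 + 0.046850 × 28.9765 + 0.030920 × 29.9738
= 25.80114 + 1.35755 + 0.92679 = 28.08548 amu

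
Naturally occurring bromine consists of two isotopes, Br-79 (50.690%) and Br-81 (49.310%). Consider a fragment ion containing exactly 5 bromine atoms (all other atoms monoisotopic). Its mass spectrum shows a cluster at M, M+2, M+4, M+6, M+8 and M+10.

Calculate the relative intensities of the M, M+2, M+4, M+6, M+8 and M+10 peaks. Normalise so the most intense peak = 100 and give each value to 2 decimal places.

Expanding (0.50690 + 0.49310)^5:
P(M) = 0.50690^5 = 0.033467
P(M+2) = 5 × 0.50690^4 × 0.49310^1 = 0.162777
P(M+4) = 10 × 0.50690^3 × 0.49310^2 = 0.316692
P(M+6) = 10 × 0.50690^2 × 0.49310^3 = 0.308070
P(M+8) = 5 × 0.50690^1 × 0.49310^4 = 0.149842
P(M+10) = 0.49310^5 = 0.029152
The M+4 peak is largest (0.316692); scaling to 100 gives 10.57 : 51.40 : 100.00 : 97.28 : 47.31 : 9.21.

10.57 : 51.40 : 100.00 : 97.28 : 47.31 : 9.21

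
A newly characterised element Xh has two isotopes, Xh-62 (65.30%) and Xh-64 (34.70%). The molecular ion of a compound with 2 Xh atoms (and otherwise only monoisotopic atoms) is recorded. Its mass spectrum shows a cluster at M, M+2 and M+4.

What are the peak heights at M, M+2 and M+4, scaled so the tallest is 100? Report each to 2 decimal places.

94.09 : 100.00 : 26.57

The 2 Xh atoms are independent, so intensities follow the terms of (0.6530 + 0.3470)^2.
P(M) = 0.6530^2 = 0.426409
P(M+2) = 2 × 0.6530^1 × 0.3470^1 = 0.453182
P(M+4) = 0.3470^2 = 0.120409
The M+2 peak is largest (0.453182); scaling to 100 gives 94.09 : 100.00 : 26.57.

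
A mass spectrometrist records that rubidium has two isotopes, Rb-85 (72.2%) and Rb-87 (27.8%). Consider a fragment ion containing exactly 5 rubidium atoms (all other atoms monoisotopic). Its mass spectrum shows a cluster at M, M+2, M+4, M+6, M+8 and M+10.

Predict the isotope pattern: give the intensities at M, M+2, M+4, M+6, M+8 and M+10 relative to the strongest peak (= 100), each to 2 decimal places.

Each Rb atom is independently Rb-85 (p = 0.722) or Rb-87 (q = 0.278); the cluster is the binomial expansion (p + q)^5.
P(M) = 0.722^5 = 0.196194
P(M+2) = 5 × 0.722^4 × 0.278^1 = 0.377714
P(M+4) = 10 × 0.722^3 × 0.278^2 = 0.290872
P(M+6) = 10 × 0.722^2 × 0.278^3 = 0.111998
P(M+8) = 5 × 0.722^1 × 0.278^4 = 0.021562
P(M+10) = 0.278^5 = 0.001660
The M+2 peak is largest (0.377714); scaling to 100 gives 51.94 : 100.00 : 77.01 : 29.65 : 5.71 : 0.44.

51.94 : 100.00 : 77.01 : 29.65 : 5.71 : 0.44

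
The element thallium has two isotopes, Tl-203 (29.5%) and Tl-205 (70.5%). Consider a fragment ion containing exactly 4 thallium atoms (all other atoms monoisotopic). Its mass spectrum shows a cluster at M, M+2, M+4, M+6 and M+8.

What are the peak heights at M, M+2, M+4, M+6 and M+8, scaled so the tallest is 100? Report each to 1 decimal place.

Expanding (0.295 + 0.705)^4:
P(M) = 0.295^4 = 0.007573
P(M+2) = 4 × 0.295^3 × 0.705^1 = 0.072396
P(M+4) = 6 × 0.295^2 × 0.705^2 = 0.259522
P(M+6) = 4 × 0.295^1 × 0.705^3 = 0.413475
P(M+8) = 0.705^4 = 0.247034
The M+6 peak is largest (0.413475); scaling to 100 gives 1.8 : 17.5 : 62.8 : 100.0 : 59.7.

1.8 : 17.5 : 62.8 : 100.0 : 59.7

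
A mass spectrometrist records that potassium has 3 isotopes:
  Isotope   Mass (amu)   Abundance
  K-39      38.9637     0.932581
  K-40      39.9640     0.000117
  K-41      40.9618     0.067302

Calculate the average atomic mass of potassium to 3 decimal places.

39.098 amu

The abundance-weighted mean is 0.932581 × 38.9637 + 0.000117 × 39.9640 + 0.067302 × 40.9618
= 36.33681 + 0.00468 + 2.75681 = 39.09830 amu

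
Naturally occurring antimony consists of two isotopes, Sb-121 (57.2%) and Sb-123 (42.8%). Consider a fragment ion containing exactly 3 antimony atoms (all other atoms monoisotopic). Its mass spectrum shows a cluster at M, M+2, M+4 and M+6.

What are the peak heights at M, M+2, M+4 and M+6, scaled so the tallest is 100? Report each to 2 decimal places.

The 3 Sb atoms are independent, so intensities follow the terms of (0.572 + 0.428)^3.
P(M) = 0.572^3 = 0.187149
P(M+2) = 3 × 0.572^2 × 0.428^1 = 0.420104
P(M+4) = 3 × 0.572^1 × 0.428^2 = 0.314344
P(M+6) = 0.428^3 = 0.078403
The M+2 peak is largest (0.420104); scaling to 100 gives 44.55 : 100.00 : 74.83 : 18.66.

44.55 : 100.00 : 74.83 : 18.66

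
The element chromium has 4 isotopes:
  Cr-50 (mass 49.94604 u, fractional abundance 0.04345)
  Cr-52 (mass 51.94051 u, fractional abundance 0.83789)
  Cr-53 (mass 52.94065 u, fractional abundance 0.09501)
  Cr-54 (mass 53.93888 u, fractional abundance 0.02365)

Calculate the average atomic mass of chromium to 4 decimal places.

Ar = Σ fᵢ·mᵢ = 0.04345 × 49.94604 + 0.83789 × 51.94051 + 0.09501 × 52.94065 + 0.02365 × 53.93888
= 2.170155 + 43.520434 + 5.029891 + 1.275655 = 51.996135 u

51.9961 u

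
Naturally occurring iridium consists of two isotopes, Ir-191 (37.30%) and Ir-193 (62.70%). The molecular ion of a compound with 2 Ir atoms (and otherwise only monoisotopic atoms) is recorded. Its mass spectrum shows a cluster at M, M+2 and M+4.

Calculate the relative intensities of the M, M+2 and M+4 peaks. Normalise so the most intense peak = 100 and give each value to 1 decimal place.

29.7 : 100.0 : 84.0

The 2 Ir atoms are independent, so intensities follow the terms of (0.3730 + 0.6270)^2.
P(M) = 0.3730^2 = 0.139129
P(M+2) = 2 × 0.3730^1 × 0.6270^1 = 0.467742
P(M+4) = 0.6270^2 = 0.393129
The M+2 peak is largest (0.467742); scaling to 100 gives 29.7 : 100.0 : 84.0.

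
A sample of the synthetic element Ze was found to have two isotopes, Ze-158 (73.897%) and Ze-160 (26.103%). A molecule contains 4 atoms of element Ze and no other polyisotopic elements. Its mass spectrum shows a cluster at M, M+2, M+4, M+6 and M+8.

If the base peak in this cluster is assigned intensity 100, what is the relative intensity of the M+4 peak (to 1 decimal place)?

Term probabilities: M 0.2982, M+2 0.4213, M+4 0.2232, M+6 0.0526, M+8 0.0046. Base peak = M+2.
P(M+2) = C(4,1) × 0.73897^3 × 0.26103^1 = 4 × 0.40353427 × 0.26103 = 0.421338 (base)
P(M+4) = C(4,2) × 0.73897^2 × 0.26103^2 = 6 × 0.54607666 × 0.06813666 = 0.223247
Relative intensity = 0.223247 / 0.421338 × 100 = 53.0

53.0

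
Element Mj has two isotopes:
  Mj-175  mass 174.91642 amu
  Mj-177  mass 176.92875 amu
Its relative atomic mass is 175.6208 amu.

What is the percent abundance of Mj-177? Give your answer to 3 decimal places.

Writing the weighted mean with unknown fraction x of Mj-175:
174.91642·x + 176.92875·(1 − x) = 175.6208
(174.91642 − 176.92875)·x = 175.6208 − 176.92875
x = -1.30795 / -2.01233 = 0.64997 → 64.997% Mj-175, 35.003% Mj-177.

35.003%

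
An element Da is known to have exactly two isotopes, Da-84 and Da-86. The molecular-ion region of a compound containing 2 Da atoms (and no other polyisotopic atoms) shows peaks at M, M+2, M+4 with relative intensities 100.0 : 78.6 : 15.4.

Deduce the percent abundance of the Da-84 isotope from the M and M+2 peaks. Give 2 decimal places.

Write p for the Da-84 fraction. I(M+2)/I(M) = [C(2,1)·p^1·(1−p)] / p^2 = 2·(1−p)/p = 78.6/100.0 = 0.7860
(1−p)/p = 0.7860/2 = 0.3930  ⇒  p = 1/(1 + 0.3930) = 0.7179
Da-84: 71.79%, Da-86: 28.21%.

71.79%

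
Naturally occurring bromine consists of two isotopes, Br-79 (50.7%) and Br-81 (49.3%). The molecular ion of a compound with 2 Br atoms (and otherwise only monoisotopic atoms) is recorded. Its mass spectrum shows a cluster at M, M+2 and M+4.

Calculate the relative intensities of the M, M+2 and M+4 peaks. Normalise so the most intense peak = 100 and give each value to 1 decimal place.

Each Br atom is independently Br-79 (p = 0.507) or Br-81 (q = 0.493); the cluster is the binomial expansion (p + q)^2.
P(M) = 0.507^2 = 0.257049
P(M+2) = 2 × 0.507^1 × 0.493^1 = 0.499902
P(M+4) = 0.493^2 = 0.243049
The M+2 peak is largest (0.499902); scaling to 100 gives 51.4 : 100.0 : 48.6.

51.4 : 100.0 : 48.6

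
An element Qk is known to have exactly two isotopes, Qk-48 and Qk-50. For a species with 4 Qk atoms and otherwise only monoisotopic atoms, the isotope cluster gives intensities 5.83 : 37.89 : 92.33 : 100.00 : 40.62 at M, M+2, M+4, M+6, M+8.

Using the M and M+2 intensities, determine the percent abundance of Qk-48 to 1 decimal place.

38.1%

Write p for the Qk-48 fraction. I(M+2)/I(M) = [C(4,1)·p^3·(1−p)] / p^4 = 4·(1−p)/p = 37.89/5.83 = 6.4991
(1−p)/p = 6.4991/4 = 1.6248  ⇒  p = 1/(1 + 1.6248) = 0.3810
Qk-48: 38.1%, Qk-50: 61.9%.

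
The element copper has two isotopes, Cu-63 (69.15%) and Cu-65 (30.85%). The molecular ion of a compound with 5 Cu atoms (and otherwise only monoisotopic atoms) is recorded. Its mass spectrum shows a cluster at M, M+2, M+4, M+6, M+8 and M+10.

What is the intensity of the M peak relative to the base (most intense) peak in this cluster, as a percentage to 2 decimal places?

44.83%

Term probabilities: M 0.1581, M+2 0.3527, M+4 0.3147, M+6 0.1404, M+8 0.0313, M+10 0.0028. Base peak = M+2.
P(M+2) = C(5,1) × 0.6915^4 × 0.3085^1 = 5 × 0.2286487 × 0.3085 = 0.352691 (base)
P(M) = C(5,0) × 0.6915^5 × 0.3085^0 = 1 × 0.15811058 × 1.0000 = 0.158111
Relative intensity = 0.158111 / 0.352691 × 100 = 44.83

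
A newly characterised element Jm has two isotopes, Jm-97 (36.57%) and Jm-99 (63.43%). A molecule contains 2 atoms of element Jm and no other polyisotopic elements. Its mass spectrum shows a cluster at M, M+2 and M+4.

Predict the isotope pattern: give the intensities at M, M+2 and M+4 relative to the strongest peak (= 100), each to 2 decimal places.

28.83 : 100.00 : 86.72

The 2 Jm atoms are independent, so intensities follow the terms of (0.3657 + 0.6343)^2.
P(M) = 0.3657^2 = 0.133736
P(M+2) = 2 × 0.3657^1 × 0.6343^1 = 0.463927
P(M+4) = 0.6343^2 = 0.402336
The M+2 peak is largest (0.463927); scaling to 100 gives 28.83 : 100.00 : 86.72.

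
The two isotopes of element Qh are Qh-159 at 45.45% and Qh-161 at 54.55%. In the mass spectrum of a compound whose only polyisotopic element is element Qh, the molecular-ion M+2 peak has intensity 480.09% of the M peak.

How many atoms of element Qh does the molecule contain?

For n independent Qh atoms, I(M+2)/I(M) = n · (abundance Qh-161) / (abundance Qh-159) = n · 0.5455/0.4545.
n = 4.8009 × 0.4545/0.5455 = 4.00 ≈ 4

4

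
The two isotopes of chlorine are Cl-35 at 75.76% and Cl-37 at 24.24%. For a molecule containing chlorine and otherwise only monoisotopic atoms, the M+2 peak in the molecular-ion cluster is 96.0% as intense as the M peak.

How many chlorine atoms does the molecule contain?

The M+2/M ratio from n Cl atoms is n · q/p = n · 0.2424/0.7576.
n = 0.960 × 0.7576/0.2424 = 3.00 ≈ 3

3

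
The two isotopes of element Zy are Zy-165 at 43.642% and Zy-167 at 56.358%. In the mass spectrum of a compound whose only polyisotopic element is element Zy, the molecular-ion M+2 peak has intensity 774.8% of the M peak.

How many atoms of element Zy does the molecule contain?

The M+2/M ratio from n Zy atoms is n · q/p = n · 0.56358/0.43642.
n = 7.748 × 0.43642/0.56358 = 6.00 ≈ 6

6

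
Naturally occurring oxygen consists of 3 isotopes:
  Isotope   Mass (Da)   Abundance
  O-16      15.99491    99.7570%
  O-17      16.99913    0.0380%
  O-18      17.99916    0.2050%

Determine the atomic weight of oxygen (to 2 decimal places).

16.00 Da

The abundance-weighted mean is 0.997570 × 15.99491 + 0.000380 × 16.99913 + 0.002050 × 17.99916
= 15.956042 + 0.006460 + 0.036898 = 15.999400 Da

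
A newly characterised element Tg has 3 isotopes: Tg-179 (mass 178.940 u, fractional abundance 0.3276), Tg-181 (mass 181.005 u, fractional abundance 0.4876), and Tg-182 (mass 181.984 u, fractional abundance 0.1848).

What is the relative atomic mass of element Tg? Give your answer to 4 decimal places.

Average mass = Σ (abundance × isotope mass) = 0.3276 × 178.940 + 0.4876 × 181.005 + 0.1848 × 181.984
= 58.62074 + 88.25804 + 33.63064 = 180.50942 u

180.5094 u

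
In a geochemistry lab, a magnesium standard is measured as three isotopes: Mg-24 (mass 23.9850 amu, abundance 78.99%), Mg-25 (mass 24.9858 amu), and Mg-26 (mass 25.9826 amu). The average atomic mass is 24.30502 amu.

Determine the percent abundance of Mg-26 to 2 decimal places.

The remaining 21.01% is split between Mg-25 (fraction x) and Mg-26 (fraction 0.2101 − x).
Substituting: 24.9858x + 25.9826(0.2101 − x) = 5.3592685
(24.9858 − 25.9826)x = -0.09967576  ⇒  x = 0.10000, y = 0.11010
Mg-25: 10.00%, Mg-26: 11.01%.

11.01%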